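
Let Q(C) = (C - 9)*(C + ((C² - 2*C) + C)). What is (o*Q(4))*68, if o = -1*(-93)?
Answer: -505920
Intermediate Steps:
o = 93
Q(C) = C²*(-9 + C) (Q(C) = (-9 + C)*(C + (C² - C)) = (-9 + C)*C² = C²*(-9 + C))
(o*Q(4))*68 = (93*(4²*(-9 + 4)))*68 = (93*(16*(-5)))*68 = (93*(-80))*68 = -7440*68 = -505920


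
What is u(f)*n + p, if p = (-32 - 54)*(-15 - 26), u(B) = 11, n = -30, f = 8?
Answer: 3196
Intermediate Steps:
p = 3526 (p = -86*(-41) = 3526)
u(f)*n + p = 11*(-30) + 3526 = -330 + 3526 = 3196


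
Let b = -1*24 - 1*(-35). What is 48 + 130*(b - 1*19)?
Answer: -992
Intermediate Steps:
b = 11 (b = -24 + 35 = 11)
48 + 130*(b - 1*19) = 48 + 130*(11 - 1*19) = 48 + 130*(11 - 19) = 48 + 130*(-8) = 48 - 1040 = -992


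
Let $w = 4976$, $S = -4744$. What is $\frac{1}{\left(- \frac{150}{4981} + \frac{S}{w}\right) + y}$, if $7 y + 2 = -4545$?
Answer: $- \frac{21687274}{14108762785} \approx -0.0015371$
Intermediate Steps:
$y = - \frac{4547}{7}$ ($y = - \frac{2}{7} + \frac{1}{7} \left(-4545\right) = - \frac{2}{7} - \frac{4545}{7} = - \frac{4547}{7} \approx -649.57$)
$\frac{1}{\left(- \frac{150}{4981} + \frac{S}{w}\right) + y} = \frac{1}{\left(- \frac{150}{4981} - \frac{4744}{4976}\right) - \frac{4547}{7}} = \frac{1}{\left(\left(-150\right) \frac{1}{4981} - \frac{593}{622}\right) - \frac{4547}{7}} = \frac{1}{\left(- \frac{150}{4981} - \frac{593}{622}\right) - \frac{4547}{7}} = \frac{1}{- \frac{3047033}{3098182} - \frac{4547}{7}} = \frac{1}{- \frac{14108762785}{21687274}} = - \frac{21687274}{14108762785}$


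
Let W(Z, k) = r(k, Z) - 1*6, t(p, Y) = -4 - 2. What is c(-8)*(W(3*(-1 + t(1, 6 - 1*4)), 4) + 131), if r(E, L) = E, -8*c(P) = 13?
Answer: -1677/8 ≈ -209.63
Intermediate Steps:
t(p, Y) = -6
c(P) = -13/8 (c(P) = -1/8*13 = -13/8)
W(Z, k) = -6 + k (W(Z, k) = k - 1*6 = k - 6 = -6 + k)
c(-8)*(W(3*(-1 + t(1, 6 - 1*4)), 4) + 131) = -13*((-6 + 4) + 131)/8 = -13*(-2 + 131)/8 = -13/8*129 = -1677/8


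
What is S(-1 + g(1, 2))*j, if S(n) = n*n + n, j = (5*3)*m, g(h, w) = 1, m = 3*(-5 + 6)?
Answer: 0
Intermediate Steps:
m = 3 (m = 3*1 = 3)
j = 45 (j = (5*3)*3 = 15*3 = 45)
S(n) = n + n² (S(n) = n² + n = n + n²)
S(-1 + g(1, 2))*j = ((-1 + 1)*(1 + (-1 + 1)))*45 = (0*(1 + 0))*45 = (0*1)*45 = 0*45 = 0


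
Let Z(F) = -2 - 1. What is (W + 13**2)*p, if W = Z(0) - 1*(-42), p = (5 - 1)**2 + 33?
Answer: 10192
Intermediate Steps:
Z(F) = -3
p = 49 (p = 4**2 + 33 = 16 + 33 = 49)
W = 39 (W = -3 - 1*(-42) = -3 + 42 = 39)
(W + 13**2)*p = (39 + 13**2)*49 = (39 + 169)*49 = 208*49 = 10192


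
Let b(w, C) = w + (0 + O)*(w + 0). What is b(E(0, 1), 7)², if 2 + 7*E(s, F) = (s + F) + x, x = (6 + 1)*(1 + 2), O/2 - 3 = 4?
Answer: 90000/49 ≈ 1836.7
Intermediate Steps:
O = 14 (O = 6 + 2*4 = 6 + 8 = 14)
x = 21 (x = 7*3 = 21)
E(s, F) = 19/7 + F/7 + s/7 (E(s, F) = -2/7 + ((s + F) + 21)/7 = -2/7 + ((F + s) + 21)/7 = -2/7 + (21 + F + s)/7 = -2/7 + (3 + F/7 + s/7) = 19/7 + F/7 + s/7)
b(w, C) = 15*w (b(w, C) = w + (0 + 14)*(w + 0) = w + 14*w = 15*w)
b(E(0, 1), 7)² = (15*(19/7 + (⅐)*1 + (⅐)*0))² = (15*(19/7 + ⅐ + 0))² = (15*(20/7))² = (300/7)² = 90000/49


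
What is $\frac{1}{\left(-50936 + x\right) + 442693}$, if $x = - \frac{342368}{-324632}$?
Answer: $\frac{40579}{15897150099} \approx 2.5526 \cdot 10^{-6}$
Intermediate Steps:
$x = \frac{42796}{40579}$ ($x = \left(-342368\right) \left(- \frac{1}{324632}\right) = \frac{42796}{40579} \approx 1.0546$)
$\frac{1}{\left(-50936 + x\right) + 442693} = \frac{1}{\left(-50936 + \frac{42796}{40579}\right) + 442693} = \frac{1}{- \frac{2066889148}{40579} + 442693} = \frac{1}{\frac{15897150099}{40579}} = \frac{40579}{15897150099}$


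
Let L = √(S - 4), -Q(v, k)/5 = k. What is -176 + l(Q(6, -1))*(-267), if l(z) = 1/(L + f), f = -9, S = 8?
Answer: -965/7 ≈ -137.86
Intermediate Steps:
Q(v, k) = -5*k
L = 2 (L = √(8 - 4) = √4 = 2)
l(z) = -⅐ (l(z) = 1/(2 - 9) = 1/(-7) = -⅐)
-176 + l(Q(6, -1))*(-267) = -176 - ⅐*(-267) = -176 + 267/7 = -965/7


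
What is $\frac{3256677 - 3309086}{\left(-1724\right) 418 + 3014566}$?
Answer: $- \frac{52409}{2293934} \approx -0.022847$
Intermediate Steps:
$\frac{3256677 - 3309086}{\left(-1724\right) 418 + 3014566} = - \frac{52409}{-720632 + 3014566} = - \frac{52409}{2293934}$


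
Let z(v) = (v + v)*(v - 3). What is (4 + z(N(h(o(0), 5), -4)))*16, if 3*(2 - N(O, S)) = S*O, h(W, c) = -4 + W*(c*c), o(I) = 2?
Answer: 1101056/9 ≈ 1.2234e+5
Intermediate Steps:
h(W, c) = -4 + W*c²
N(O, S) = 2 - O*S/3 (N(O, S) = 2 - S*O/3 = 2 - O*S/3)
z(v) = 2*v*(-3 + v) (z(v) = (2*v)*(-3 + v) = 2*v*(-3 + v))
(4 + z(N(h(o(0), 5), -4)))*16 = (4 + 2*(2 - ⅓*(-4 + 2*5²)*(-4))*(-3 + (2 - ⅓*(-4 + 2*5²)*(-4))))*16 = (4 + 2*(2 - ⅓*(-4 + 2*25)*(-4))*(-3 + (2 - ⅓*(-4 + 2*25)*(-4))))*16 = (4 + 2*(2 - ⅓*(-4 + 50)*(-4))*(-3 + (2 - ⅓*(-4 + 50)*(-4))))*16 = (4 + 2*(2 - ⅓*46*(-4))*(-3 + (2 - ⅓*46*(-4))))*16 = (4 + 2*(2 + 184/3)*(-3 + (2 + 184/3)))*16 = (4 + 2*(190/3)*(-3 + 190/3))*16 = (4 + 2*(190/3)*(181/3))*16 = (4 + 68780/9)*16 = (68816/9)*16 = 1101056/9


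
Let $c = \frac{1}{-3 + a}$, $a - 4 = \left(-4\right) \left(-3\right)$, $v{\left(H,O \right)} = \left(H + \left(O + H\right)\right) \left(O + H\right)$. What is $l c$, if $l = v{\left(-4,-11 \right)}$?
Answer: $\frac{285}{13} \approx 21.923$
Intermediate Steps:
$v{\left(H,O \right)} = \left(H + O\right) \left(O + 2 H\right)$ ($v{\left(H,O \right)} = \left(H + \left(H + O\right)\right) \left(H + O\right) = \left(O + 2 H\right) \left(H + O\right) = \left(H + O\right) \left(O + 2 H\right)$)
$l = 285$ ($l = \left(-11\right)^{2} + 2 \left(-4\right)^{2} + 3 \left(-4\right) \left(-11\right) = 121 + 2 \cdot 16 + 132 = 121 + 32 + 132 = 285$)
$a = 16$ ($a = 4 - -12 = 4 + 12 = 16$)
$c = \frac{1}{13}$ ($c = \frac{1}{-3 + 16} = \frac{1}{13} \approx 0.076923$)
$l c = 285 \cdot \frac{1}{13} = \frac{285}{13}$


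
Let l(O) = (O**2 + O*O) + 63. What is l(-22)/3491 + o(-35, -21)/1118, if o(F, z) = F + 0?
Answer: 1030473/3902938 ≈ 0.26402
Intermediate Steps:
o(F, z) = F
l(O) = 63 + 2*O**2 (l(O) = (O**2 + O**2) + 63 = 2*O**2 + 63 = 63 + 2*O**2)
l(-22)/3491 + o(-35, -21)/1118 = (63 + 2*(-22)**2)/3491 - 35/1118 = (63 + 2*484)*(1/3491) - 35*1/1118 = (63 + 968)*(1/3491) - 35/1118 = 1031*(1/3491) - 35/1118 = 1031/3491 - 35/1118 = 1030473/3902938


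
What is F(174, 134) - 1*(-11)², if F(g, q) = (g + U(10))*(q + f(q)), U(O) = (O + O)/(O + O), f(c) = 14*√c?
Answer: 23329 + 2450*√134 ≈ 51690.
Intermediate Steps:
U(O) = 1 (U(O) = (2*O)/((2*O)) = (2*O)*(1/(2*O)) = 1)
F(g, q) = (1 + g)*(q + 14*√q) (F(g, q) = (g + 1)*(q + 14*√q) = (1 + g)*(q + 14*√q))
F(174, 134) - 1*(-11)² = (134 + 14*√134 + 174*134 + 14*174*√134) - 1*(-11)² = (134 + 14*√134 + 23316 + 2436*√134) - 1*121 = (23450 + 2450*√134) - 121 = 23329 + 2450*√134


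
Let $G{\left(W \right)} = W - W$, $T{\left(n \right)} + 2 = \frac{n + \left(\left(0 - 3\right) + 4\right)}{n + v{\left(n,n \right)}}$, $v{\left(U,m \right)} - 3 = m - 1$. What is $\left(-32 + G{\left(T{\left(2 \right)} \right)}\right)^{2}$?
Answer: $1024$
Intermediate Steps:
$v{\left(U,m \right)} = 2 + m$ ($v{\left(U,m \right)} = 3 + \left(m - 1\right) = 3 + \left(-1 + m\right) = 2 + m$)
$T{\left(n \right)} = -2 + \frac{1 + n}{2 + 2 n}$ ($T{\left(n \right)} = -2 + \frac{n + \left(\left(0 - 3\right) + 4\right)}{n + \left(2 + n\right)} = -2 + \frac{n + \left(-3 + 4\right)}{2 + 2 n} = -2 + \frac{n + 1}{2 + 2 n} = -2 + \frac{1 + n}{2 + 2 n}$)
$G{\left(W \right)} = 0$
$\left(-32 + G{\left(T{\left(2 \right)} \right)}\right)^{2} = \left(-32 + 0\right)^{2} = \left(-32\right)^{2} = 1024$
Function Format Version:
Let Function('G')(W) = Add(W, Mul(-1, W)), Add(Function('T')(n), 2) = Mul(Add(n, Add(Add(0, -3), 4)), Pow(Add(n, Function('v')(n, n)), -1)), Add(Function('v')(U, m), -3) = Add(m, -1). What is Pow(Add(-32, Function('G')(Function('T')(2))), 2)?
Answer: 1024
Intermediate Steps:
Function('v')(U, m) = Add(2, m) (Function('v')(U, m) = Add(3, Add(m, -1)) = Add(3, Add(-1, m)) = Add(2, m))
Function('T')(n) = Add(-2, Mul(Pow(Add(2, Mul(2, n)), -1), Add(1, n))) (Function('T')(n) = Add(-2, Mul(Add(n, Add(Add(0, -3), 4)), Pow(Add(n, Add(2, n)), -1))) = Add(-2, Mul(Add(n, Add(-3, 4)), Pow(Add(2, Mul(2, n)), -1))) = Add(-2, Mul(Add(n, 1), Pow(Add(2, Mul(2, n)), -1))) = Add(-2, Mul(Add(1, n), Pow(Add(2, Mul(2, n)), -1))) = Add(-2, Mul(Pow(Add(2, Mul(2, n)), -1), Add(1, n))))
Function('G')(W) = 0
Pow(Add(-32, Function('G')(Function('T')(2))), 2) = Pow(Add(-32, 0), 2) = Pow(-32, 2) = 1024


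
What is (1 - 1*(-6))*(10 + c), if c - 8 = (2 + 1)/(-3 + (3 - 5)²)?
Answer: 147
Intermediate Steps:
c = 11 (c = 8 + (2 + 1)/(-3 + (3 - 5)²) = 8 + 3/(-3 + (-2)²) = 8 + 3/(-3 + 4) = 8 + 3/1 = 8 + 3*1 = 8 + 3 = 11)
(1 - 1*(-6))*(10 + c) = (1 - 1*(-6))*(10 + 11) = (1 + 6)*21 = 7*21 = 147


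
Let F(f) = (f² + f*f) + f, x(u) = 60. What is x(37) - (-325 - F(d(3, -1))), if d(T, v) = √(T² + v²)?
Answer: 405 + √10 ≈ 408.16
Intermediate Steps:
F(f) = f + 2*f² (F(f) = (f² + f²) + f = 2*f² + f = f + 2*f²)
x(37) - (-325 - F(d(3, -1))) = 60 - (-325 - √(3² + (-1)²)*(1 + 2*√(3² + (-1)²))) = 60 - (-325 - √(9 + 1)*(1 + 2*√(9 + 1))) = 60 - (-325 - √10*(1 + 2*√10)) = 60 + (325 + √10*(1 + 2*√10)) = 385 + √10*(1 + 2*√10)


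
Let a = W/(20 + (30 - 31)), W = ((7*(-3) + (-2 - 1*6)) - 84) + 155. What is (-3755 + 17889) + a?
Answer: 268588/19 ≈ 14136.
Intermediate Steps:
W = 42 (W = ((-21 + (-2 - 6)) - 84) + 155 = ((-21 - 8) - 84) + 155 = (-29 - 84) + 155 = -113 + 155 = 42)
a = 42/19 (a = 42/(20 + (30 - 31)) = 42/(20 - 1) = 42/19 ≈ 2.2105)
(-3755 + 17889) + a = (-3755 + 17889) + 42/19 = 14134 + 42/19 = 268588/19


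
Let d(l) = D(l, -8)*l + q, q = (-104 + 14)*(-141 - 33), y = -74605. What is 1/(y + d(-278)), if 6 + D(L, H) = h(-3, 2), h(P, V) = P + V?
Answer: -1/56999 ≈ -1.7544e-5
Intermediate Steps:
D(L, H) = -7 (D(L, H) = -6 + (-3 + 2) = -6 - 1 = -7)
q = 15660 (q = -90*(-174) = 15660)
d(l) = 15660 - 7*l (d(l) = -7*l + 15660 = 15660 - 7*l)
1/(y + d(-278)) = 1/(-74605 + (15660 - 7*(-278))) = 1/(-74605 + (15660 + 1946)) = 1/(-74605 + 17606) = 1/(-56999) = -1/56999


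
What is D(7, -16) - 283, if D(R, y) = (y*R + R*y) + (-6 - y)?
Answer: -497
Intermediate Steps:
D(R, y) = -6 - y + 2*R*y (D(R, y) = (R*y + R*y) + (-6 - y) = 2*R*y + (-6 - y) = -6 - y + 2*R*y)
D(7, -16) - 283 = (-6 - 1*(-16) + 2*7*(-16)) - 283 = (-6 + 16 - 224) - 283 = -214 - 283 = -497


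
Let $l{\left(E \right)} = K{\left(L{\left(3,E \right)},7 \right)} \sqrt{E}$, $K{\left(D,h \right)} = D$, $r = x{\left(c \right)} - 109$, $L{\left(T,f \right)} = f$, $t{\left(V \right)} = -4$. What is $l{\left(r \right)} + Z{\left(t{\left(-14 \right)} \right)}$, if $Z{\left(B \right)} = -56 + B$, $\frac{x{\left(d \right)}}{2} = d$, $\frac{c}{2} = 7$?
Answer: $-60 - 729 i \approx -60.0 - 729.0 i$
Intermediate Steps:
$c = 14$ ($c = 2 \cdot 7 = 14$)
$x{\left(d \right)} = 2 d$
$r = -81$ ($r = 2 \cdot 14 - 109 = 28 - 109 = -81$)
$l{\left(E \right)} = E^{\frac{3}{2}}$ ($l{\left(E \right)} = E \sqrt{E} = E^{\frac{3}{2}}$)
$l{\left(r \right)} + Z{\left(t{\left(-14 \right)} \right)} = \left(-81\right)^{\frac{3}{2}} - 60 = - 729 i - 60 = -60 - 729 i$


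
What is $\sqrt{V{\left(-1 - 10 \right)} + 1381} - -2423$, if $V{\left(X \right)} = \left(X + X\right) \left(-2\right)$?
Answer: $2423 + 5 \sqrt{57} \approx 2460.8$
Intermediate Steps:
$V{\left(X \right)} = - 4 X$ ($V{\left(X \right)} = 2 X \left(-2\right) = - 4 X$)
$\sqrt{V{\left(-1 - 10 \right)} + 1381} - -2423 = \sqrt{- 4 \left(-1 - 10\right) + 1381} - -2423 = \sqrt{- 4 \left(-1 - 10\right) + 1381} + 2423 = \sqrt{\left(-4\right) \left(-11\right) + 1381} + 2423 = \sqrt{44 + 1381} + 2423 = \sqrt{1425} + 2423 = 5 \sqrt{57} + 2423 = 2423 + 5 \sqrt{57}$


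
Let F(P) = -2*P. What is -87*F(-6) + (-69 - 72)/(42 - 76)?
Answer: -35355/34 ≈ -1039.9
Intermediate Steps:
-87*F(-6) + (-69 - 72)/(42 - 76) = -(-174)*(-6) + (-69 - 72)/(42 - 76) = -87*12 - 141/(-34) = -1044 - 141*(-1/34) = -1044 + 141/34 = -35355/34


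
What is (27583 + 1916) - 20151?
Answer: 9348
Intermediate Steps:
(27583 + 1916) - 20151 = 29499 - 20151 = 9348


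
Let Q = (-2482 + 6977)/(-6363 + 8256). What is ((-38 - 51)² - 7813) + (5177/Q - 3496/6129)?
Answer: 2033040119/888705 ≈ 2287.6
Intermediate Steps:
Q = 4495/1893 ≈ 2.3745
((-38 - 51)² - 7813) + (5177/Q - 3496/6129) = ((-38 - 51)² - 7813) + (5177/(4495/1893) - 3496/6129) = ((-89)² - 7813) + (5177*(1893/4495) - 3496*1/6129) = (7921 - 7813) + (316131/145 - 3496/6129) = 108 + 1937059979/888705 = 2033040119/888705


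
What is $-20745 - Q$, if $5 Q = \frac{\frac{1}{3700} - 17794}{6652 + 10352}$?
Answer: $- \frac{2175257264067}{104858000} \approx -20745.0$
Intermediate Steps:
$Q = - \frac{21945933}{104858000}$ ($Q = \frac{\left(\frac{1}{3700} - 17794\right) \frac{1}{6652 + 10352}}{5} = \frac{\left(\frac{1}{3700} - 17794\right) \frac{1}{17004}}{5} = \frac{\left(- \frac{65837799}{3700}\right) \frac{1}{17004}}{5} = \frac{1}{5} \left(- \frac{21945933}{20971600}\right) = - \frac{21945933}{104858000} \approx -0.20929$)
$-20745 - Q = -20745 - - \frac{21945933}{104858000} = -20745 + \frac{21945933}{104858000} = - \frac{2175257264067}{104858000}$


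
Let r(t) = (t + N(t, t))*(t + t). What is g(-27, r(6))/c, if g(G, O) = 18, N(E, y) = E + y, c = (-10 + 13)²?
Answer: 2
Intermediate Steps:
c = 9 (c = 3² = 9)
r(t) = 6*t² (r(t) = (t + (t + t))*(t + t) = (t + 2*t)*(2*t) = (3*t)*(2*t) = 6*t²)
g(-27, r(6))/c = 18/9 = 18*(⅑) = 2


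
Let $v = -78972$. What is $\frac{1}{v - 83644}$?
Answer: $- \frac{1}{162616} \approx -6.1495 \cdot 10^{-6}$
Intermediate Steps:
$\frac{1}{v - 83644} = \frac{1}{-78972 - 83644} = \frac{1}{-162616} = - \frac{1}{162616}$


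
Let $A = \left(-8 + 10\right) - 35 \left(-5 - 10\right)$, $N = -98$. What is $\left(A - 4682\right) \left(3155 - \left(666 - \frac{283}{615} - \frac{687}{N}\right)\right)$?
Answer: $- \frac{41443980743}{4018} \approx -1.0315 \cdot 10^{7}$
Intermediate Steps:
$A = 527$ ($A = 2 - -525 = 2 + 525 = 527$)
$\left(A - 4682\right) \left(3155 - \left(666 - \frac{283}{615} - \frac{687}{N}\right)\right) = \left(527 - 4682\right) \left(3155 - \left(666 - \frac{283}{615} + \frac{687}{98}\right)\right) = - 4155 \left(3155 - \left(666 - \frac{283}{615} + \frac{687}{98}\right)\right) = - 4155 \left(3155 - \frac{40534591}{60270}\right) = \left(-4155\right) \frac{149617259}{60270} = - \frac{41443980743}{4018}$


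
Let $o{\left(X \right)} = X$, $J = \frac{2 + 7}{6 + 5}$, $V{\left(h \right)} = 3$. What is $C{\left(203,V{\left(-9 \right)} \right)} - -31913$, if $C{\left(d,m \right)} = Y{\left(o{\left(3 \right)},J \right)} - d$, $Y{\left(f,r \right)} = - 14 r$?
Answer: $\frac{348684}{11} \approx 31699.0$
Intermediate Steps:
$J = \frac{9}{11} \approx 0.81818$
$C{\left(d,m \right)} = - \frac{126}{11} - d$ ($C{\left(d,m \right)} = \left(-14\right) \frac{9}{11} - d = - \frac{126}{11} - d$)
$C{\left(203,V{\left(-9 \right)} \right)} - -31913 = \left(- \frac{126}{11} - 203\right) - -31913 = \left(- \frac{126}{11} - 203\right) + 31913 = - \frac{2359}{11} + 31913 = \frac{348684}{11}$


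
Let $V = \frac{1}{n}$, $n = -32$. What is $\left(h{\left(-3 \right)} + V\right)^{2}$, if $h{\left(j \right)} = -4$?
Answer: $\frac{16641}{1024} \approx 16.251$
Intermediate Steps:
$V = - \frac{1}{32}$ ($V = \frac{1}{-32} = - \frac{1}{32} \approx -0.03125$)
$\left(h{\left(-3 \right)} + V\right)^{2} = \left(-4 - \frac{1}{32}\right)^{2} = \left(- \frac{129}{32}\right)^{2} = \frac{16641}{1024}$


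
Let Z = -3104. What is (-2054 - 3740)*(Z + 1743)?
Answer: 7885634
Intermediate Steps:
(-2054 - 3740)*(Z + 1743) = (-2054 - 3740)*(-3104 + 1743) = -5794*(-1361) = 7885634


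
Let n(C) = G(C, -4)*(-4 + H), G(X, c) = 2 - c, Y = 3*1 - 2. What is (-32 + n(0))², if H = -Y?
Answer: 3844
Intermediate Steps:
Y = 1 (Y = 3 - 2 = 1)
H = -1 (H = -1*1 = -1)
n(C) = -30 (n(C) = (2 - 1*(-4))*(-4 - 1) = (2 + 4)*(-5) = 6*(-5) = -30)
(-32 + n(0))² = (-32 - 30)² = (-62)² = 3844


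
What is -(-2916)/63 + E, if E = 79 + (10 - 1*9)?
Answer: 884/7 ≈ 126.29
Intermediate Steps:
E = 80 (E = 79 + (10 - 9) = 79 + 1 = 80)
-(-2916)/63 + E = -(-2916)/63 + 80 = -27*(-12/7) + 80 = 324/7 + 80 = 884/7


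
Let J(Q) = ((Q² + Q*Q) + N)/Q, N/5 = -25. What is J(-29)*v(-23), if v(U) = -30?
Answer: 46710/29 ≈ 1610.7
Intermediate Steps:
N = -125 (N = 5*(-25) = -125)
J(Q) = (-125 + 2*Q²)/Q (J(Q) = ((Q² + Q*Q) - 125)/Q = ((Q² + Q²) - 125)/Q = (2*Q² - 125)/Q = (-125 + 2*Q²)/Q)
J(-29)*v(-23) = (-125/(-29) + 2*(-29))*(-30) = (-125*(-1/29) - 58)*(-30) = (125/29 - 58)*(-30) = -1557/29*(-30) = 46710/29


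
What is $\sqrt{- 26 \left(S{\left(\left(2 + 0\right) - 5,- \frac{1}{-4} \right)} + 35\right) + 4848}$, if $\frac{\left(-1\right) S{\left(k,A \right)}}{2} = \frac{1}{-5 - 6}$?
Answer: $\frac{\sqrt{475926}}{11} \approx 62.716$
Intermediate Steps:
$S{\left(k,A \right)} = \frac{2}{11}$ ($S{\left(k,A \right)} = - \frac{2}{-5 - 6} = - \frac{2}{-11} = \left(-2\right) \left(- \frac{1}{11}\right) = \frac{2}{11}$)
$\sqrt{- 26 \left(S{\left(\left(2 + 0\right) - 5,- \frac{1}{-4} \right)} + 35\right) + 4848} = \sqrt{- 26 \left(\frac{2}{11} + 35\right) + 4848} = \sqrt{\left(-26\right) \frac{387}{11} + 4848} = \sqrt{- \frac{10062}{11} + 4848} = \sqrt{\frac{43266}{11}} = \frac{\sqrt{475926}}{11}$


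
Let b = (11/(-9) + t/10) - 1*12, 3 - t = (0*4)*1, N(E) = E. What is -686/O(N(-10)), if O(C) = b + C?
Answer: 61740/2063 ≈ 29.927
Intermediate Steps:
t = 3 (t = 3 - 0*4 = 3 - 0 = 3 - 1*0 = 3 + 0 = 3)
b = -1163/90 (b = (11/(-9) + 3/10) - 1*12 = (11*(-⅑) + 3*(⅒)) - 12 = (-11/9 + 3/10) - 12 = -83/90 - 12 = -1163/90 ≈ -12.922)
O(C) = -1163/90 + C
-686/O(N(-10)) = -686/(-1163/90 - 10) = -686/(-2063/90) = -686*(-90/2063) = 61740/2063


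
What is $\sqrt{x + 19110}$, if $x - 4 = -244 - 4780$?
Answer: $\sqrt{14090} \approx 118.7$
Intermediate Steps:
$x = -5020$ ($x = 4 - 5024 = -5020$)
$\sqrt{x + 19110} = \sqrt{-5020 + 19110} = \sqrt{14090}$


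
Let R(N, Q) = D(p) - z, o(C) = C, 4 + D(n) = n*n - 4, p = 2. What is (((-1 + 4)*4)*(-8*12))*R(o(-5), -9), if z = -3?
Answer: 1152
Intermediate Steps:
D(n) = -8 + n² (D(n) = -4 + (n*n - 4) = -4 + (n² - 4) = -4 + (-4 + n²) = -8 + n²)
R(N, Q) = -1 (R(N, Q) = (-8 + 2²) - 1*(-3) = (-8 + 4) + 3 = -4 + 3 = -1)
(((-1 + 4)*4)*(-8*12))*R(o(-5), -9) = (((-1 + 4)*4)*(-8*12))*(-1) = ((3*4)*(-96))*(-1) = (12*(-96))*(-1) = -1152*(-1) = 1152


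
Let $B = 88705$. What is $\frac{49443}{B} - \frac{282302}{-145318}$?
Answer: $\frac{142595384}{57037315} \approx 2.5$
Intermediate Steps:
$\frac{49443}{B} - \frac{282302}{-145318} = \frac{49443}{88705} - \frac{282302}{-145318} = 49443 \cdot \frac{1}{88705} - - \frac{141151}{72659} = \frac{49443}{88705} + \frac{141151}{72659} = \frac{142595384}{57037315}$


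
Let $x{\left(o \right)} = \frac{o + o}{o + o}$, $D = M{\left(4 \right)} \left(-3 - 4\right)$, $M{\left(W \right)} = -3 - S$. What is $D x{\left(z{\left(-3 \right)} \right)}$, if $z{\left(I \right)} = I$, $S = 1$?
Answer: $28$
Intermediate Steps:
$M{\left(W \right)} = -4$ ($M{\left(W \right)} = -3 - 1 = -4$)
$D = 28$ ($D = - 4 \left(-3 - 4\right) = \left(-4\right) \left(-7\right) = 28$)
$x{\left(o \right)} = 1$ ($x{\left(o \right)} = \frac{2 o}{2 o} = 2 o \frac{1}{2 o} = 1$)
$D x{\left(z{\left(-3 \right)} \right)} = 28 \cdot 1 = 28$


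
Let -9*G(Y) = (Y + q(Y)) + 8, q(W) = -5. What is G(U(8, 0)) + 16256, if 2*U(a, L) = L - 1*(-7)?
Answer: 292595/18 ≈ 16255.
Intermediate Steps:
U(a, L) = 7/2 + L/2 (U(a, L) = (L - 1*(-7))/2 = (L + 7)/2 = (7 + L)/2 = 7/2 + L/2)
G(Y) = -⅓ - Y/9 (G(Y) = -((Y - 5) + 8)/9 = -((-5 + Y) + 8)/9 = -(3 + Y)/9 = -⅓ - Y/9)
G(U(8, 0)) + 16256 = (-⅓ - (7/2 + (½)*0)/9) + 16256 = (-⅓ - (7/2 + 0)/9) + 16256 = (-⅓ - ⅑*7/2) + 16256 = (-⅓ - 7/18) + 16256 = -13/18 + 16256 = 292595/18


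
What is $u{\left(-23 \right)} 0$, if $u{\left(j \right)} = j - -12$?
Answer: $0$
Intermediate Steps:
$u{\left(j \right)} = 12 + j$ ($u{\left(j \right)} = j + 12 = 12 + j$)
$u{\left(-23 \right)} 0 = \left(12 - 23\right) 0 = \left(-11\right) 0 = 0$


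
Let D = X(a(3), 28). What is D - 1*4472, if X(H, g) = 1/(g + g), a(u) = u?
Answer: -250431/56 ≈ -4472.0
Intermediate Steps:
X(H, g) = 1/(2*g)
D = 1/56 (D = (½)/28 = (½)*(1/28) = 1/56 ≈ 0.017857)
D - 1*4472 = 1/56 - 1*4472 = 1/56 - 4472 = -250431/56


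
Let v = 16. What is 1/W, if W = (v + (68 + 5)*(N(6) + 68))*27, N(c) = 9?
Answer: 1/152199 ≈ 6.5703e-6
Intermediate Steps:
W = 152199 (W = (16 + (68 + 5)*(9 + 68))*27 = (16 + 73*77)*27 = (16 + 5621)*27 = 5637*27 = 152199)
1/W = 1/152199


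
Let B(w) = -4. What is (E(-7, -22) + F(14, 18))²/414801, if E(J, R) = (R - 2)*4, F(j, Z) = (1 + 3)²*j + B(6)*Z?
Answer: 3136/414801 ≈ 0.0075603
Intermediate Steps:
F(j, Z) = -4*Z + 16*j (F(j, Z) = (1 + 3)²*j - 4*Z = 4²*j - 4*Z = 16*j - 4*Z = -4*Z + 16*j)
E(J, R) = -8 + 4*R (E(J, R) = (-2 + R)*4 = -8 + 4*R)
(E(-7, -22) + F(14, 18))²/414801 = ((-8 + 4*(-22)) + (-4*18 + 16*14))²/414801 = ((-8 - 88) + (-72 + 224))²*(1/414801) = (-96 + 152)²*(1/414801) = 56²*(1/414801) = 3136*(1/414801) = 3136/414801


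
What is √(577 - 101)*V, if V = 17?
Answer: 34*√119 ≈ 370.90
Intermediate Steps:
√(577 - 101)*V = √(577 - 101)*17 = √476*17 = (2*√119)*17 = 34*√119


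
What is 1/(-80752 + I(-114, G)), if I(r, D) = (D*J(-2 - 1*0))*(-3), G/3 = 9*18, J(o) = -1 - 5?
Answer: -1/72004 ≈ -1.3888e-5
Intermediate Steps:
J(o) = -6
G = 486 (G = 3*(9*18) = 3*162 = 486)
I(r, D) = 18*D (I(r, D) = (D*(-6))*(-3) = -6*D*(-3) = 18*D)
1/(-80752 + I(-114, G)) = 1/(-80752 + 18*486) = 1/(-80752 + 8748) = 1/(-72004) = -1/72004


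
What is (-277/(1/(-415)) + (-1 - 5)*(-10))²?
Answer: 13228450225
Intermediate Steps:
(-277/(1/(-415)) + (-1 - 5)*(-10))² = (-277/(-1/415) - 6*(-10))² = (-277*(-415) + 60)² = (114955 + 60)² = 115015² = 13228450225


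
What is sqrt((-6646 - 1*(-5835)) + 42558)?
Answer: sqrt(41747) ≈ 204.32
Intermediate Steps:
sqrt((-6646 - 1*(-5835)) + 42558) = sqrt((-6646 + 5835) + 42558) = sqrt(-811 + 42558) = sqrt(41747)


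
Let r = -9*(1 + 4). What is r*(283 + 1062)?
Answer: -60525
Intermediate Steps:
r = -45 (r = -9*5 = -45)
r*(283 + 1062) = -45*(283 + 1062) = -45*1345 = -60525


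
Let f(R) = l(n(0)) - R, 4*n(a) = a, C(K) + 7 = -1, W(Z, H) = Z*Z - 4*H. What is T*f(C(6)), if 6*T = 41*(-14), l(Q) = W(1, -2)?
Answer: -4879/3 ≈ -1626.3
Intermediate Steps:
W(Z, H) = Z² - 4*H
C(K) = -8 (C(K) = -7 - 1 = -8)
n(a) = a/4
l(Q) = 9 (l(Q) = 1² - 4*(-2) = 1 + 8 = 9)
T = -287/3 (T = (41*(-14))/6 = (⅙)*(-574) = -287/3 ≈ -95.667)
f(R) = 9 - R
T*f(C(6)) = -287*(9 - 1*(-8))/3 = -287*(9 + 8)/3 = -287/3*17 = -4879/3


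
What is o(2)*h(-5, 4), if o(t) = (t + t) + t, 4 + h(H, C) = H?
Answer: -54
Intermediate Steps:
h(H, C) = -4 + H
o(t) = 3*t (o(t) = 2*t + t = 3*t)
o(2)*h(-5, 4) = (3*2)*(-4 - 5) = 6*(-9) = -54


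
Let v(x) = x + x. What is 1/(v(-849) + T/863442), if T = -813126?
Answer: -143907/244489607 ≈ -0.00058860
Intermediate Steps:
v(x) = 2*x
1/(v(-849) + T/863442) = 1/(2*(-849) - 813126/863442) = 1/(-1698 - 813126*1/863442) = 1/(-1698 - 135521/143907) = 1/(-244489607/143907) = -143907/244489607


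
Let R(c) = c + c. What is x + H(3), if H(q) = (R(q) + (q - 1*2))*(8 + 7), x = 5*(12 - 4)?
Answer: 145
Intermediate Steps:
R(c) = 2*c
x = 40 (x = 5*8 = 40)
H(q) = -30 + 45*q (H(q) = (2*q + (q - 1*2))*(8 + 7) = (2*q + (q - 2))*15 = (2*q + (-2 + q))*15 = (-2 + 3*q)*15 = -30 + 45*q)
x + H(3) = 40 + (-30 + 45*3) = 40 + (-30 + 135) = 40 + 105 = 145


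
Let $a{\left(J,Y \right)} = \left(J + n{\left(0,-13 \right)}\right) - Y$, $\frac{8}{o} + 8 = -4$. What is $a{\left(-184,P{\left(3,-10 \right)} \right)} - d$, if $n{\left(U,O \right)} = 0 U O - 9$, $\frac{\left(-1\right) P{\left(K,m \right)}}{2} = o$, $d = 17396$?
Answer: $- \frac{52771}{3} \approx -17590.0$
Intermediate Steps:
$o = - \frac{2}{3}$ ($o = \frac{8}{-8 - 4} = \frac{8}{-12} = 8 \left(- \frac{1}{12}\right) = - \frac{2}{3} \approx -0.66667$)
$P{\left(K,m \right)} = \frac{4}{3}$ ($P{\left(K,m \right)} = \left(-2\right) \left(- \frac{2}{3}\right) = \frac{4}{3}$)
$n{\left(U,O \right)} = -9$ ($n{\left(U,O \right)} = 0 O - 9 = 0 - 9 = -9$)
$a{\left(J,Y \right)} = -9 + J - Y$ ($a{\left(J,Y \right)} = \left(J - 9\right) - Y = \left(-9 + J\right) - Y = -9 + J - Y$)
$a{\left(-184,P{\left(3,-10 \right)} \right)} - d = \left(-9 - 184 - \frac{4}{3}\right) - 17396 = - \frac{583}{3} - 17396 = - \frac{52771}{3}$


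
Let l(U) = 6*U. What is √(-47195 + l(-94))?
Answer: I*√47759 ≈ 218.54*I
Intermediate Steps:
√(-47195 + l(-94)) = √(-47195 + 6*(-94)) = √(-47195 - 564) = √(-47759) = I*√47759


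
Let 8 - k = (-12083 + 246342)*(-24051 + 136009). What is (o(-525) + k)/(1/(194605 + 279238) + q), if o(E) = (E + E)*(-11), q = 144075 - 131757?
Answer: -12427555021598452/5836798075 ≈ -2.1292e+6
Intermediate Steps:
q = 12318
k = -26227169114 (k = 8 - (-12083 + 246342)*(-24051 + 136009) = 8 - 234259*111958 = 8 - 1*26227169122 = 8 - 26227169122 = -26227169114)
o(E) = -22*E (o(E) = (2*E)*(-11) = -22*E)
(o(-525) + k)/(1/(194605 + 279238) + q) = (-22*(-525) - 26227169114)/(1/(194605 + 279238) + 12318) = (11550 - 26227169114)/(1/473843 + 12318) = -26227157564/(1/473843 + 12318) = -26227157564/5836798075/473843 = -26227157564*473843/5836798075 = -12427555021598452/5836798075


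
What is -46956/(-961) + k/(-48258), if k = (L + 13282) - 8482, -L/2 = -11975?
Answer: 1119186949/23187969 ≈ 48.266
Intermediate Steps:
L = 23950 (L = -2*(-11975) = 23950)
k = 28750 (k = (23950 + 13282) - 8482 = 37232 - 8482 = 28750)
-46956/(-961) + k/(-48258) = -46956/(-961) + 28750/(-48258) = -46956*(-1/961) + 28750*(-1/48258) = 46956/961 - 14375/24129 = 1119186949/23187969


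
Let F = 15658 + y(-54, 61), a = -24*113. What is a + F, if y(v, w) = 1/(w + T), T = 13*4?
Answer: 1462899/113 ≈ 12946.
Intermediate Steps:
T = 52
y(v, w) = 1/(52 + w) (y(v, w) = 1/(w + 52) = 1/(52 + w))
a = -2712
F = 1769355/113 (F = 15658 + 1/(52 + 61) = 15658 + 1/113 = 1769355/113 ≈ 15658.)
a + F = -2712 + 1769355/113 = 1462899/113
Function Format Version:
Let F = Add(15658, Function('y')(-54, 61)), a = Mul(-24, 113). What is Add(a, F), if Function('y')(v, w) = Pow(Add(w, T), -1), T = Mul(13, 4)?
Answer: Rational(1462899, 113) ≈ 12946.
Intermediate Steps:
T = 52
Function('y')(v, w) = Pow(Add(52, w), -1) (Function('y')(v, w) = Pow(Add(w, 52), -1) = Pow(Add(52, w), -1))
a = -2712
F = Rational(1769355, 113) (F = Add(15658, Pow(Add(52, 61), -1)) = Add(15658, Pow(113, -1)) = Add(15658, Rational(1, 113)) = Rational(1769355, 113) ≈ 15658.)
Add(a, F) = Add(-2712, Rational(1769355, 113)) = Rational(1462899, 113)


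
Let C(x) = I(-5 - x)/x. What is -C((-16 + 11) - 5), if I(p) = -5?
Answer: -½ ≈ -0.50000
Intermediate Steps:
C(x) = -5/x
-C((-16 + 11) - 5) = -(-5)/((-16 + 11) - 5) = -(-5)/(-5 - 5) = -(-5)/(-10) = -(-5)*(-1)/10 = -1*½ = -½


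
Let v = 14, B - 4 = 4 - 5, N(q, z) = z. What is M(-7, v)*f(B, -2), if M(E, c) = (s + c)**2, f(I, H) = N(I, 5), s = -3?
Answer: 605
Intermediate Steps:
B = 3 (B = 4 + (4 - 5) = 4 - 1 = 3)
f(I, H) = 5
M(E, c) = (-3 + c)**2
M(-7, v)*f(B, -2) = (-3 + 14)**2*5 = 11**2*5 = 121*5 = 605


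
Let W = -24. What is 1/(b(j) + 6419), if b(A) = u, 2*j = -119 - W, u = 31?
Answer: 1/6450 ≈ 0.00015504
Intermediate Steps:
j = -95/2 (j = (-119 - 1*(-24))/2 = (-119 + 24)/2 = (½)*(-95) = -95/2 ≈ -47.500)
b(A) = 31
1/(b(j) + 6419) = 1/(31 + 6419) = 1/6450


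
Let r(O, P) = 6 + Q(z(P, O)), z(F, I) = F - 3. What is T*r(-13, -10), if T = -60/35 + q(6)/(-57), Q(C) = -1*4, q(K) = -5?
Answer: -1298/399 ≈ -3.2531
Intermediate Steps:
z(F, I) = -3 + F
Q(C) = -4
r(O, P) = 2 (r(O, P) = 6 - 4 = 2)
T = -649/399 (T = -60/35 - 5/(-57) = -60*1/35 - 5*(-1/57) = -12/7 + 5/57 = -649/399 ≈ -1.6266)
T*r(-13, -10) = -649/399*2 = -1298/399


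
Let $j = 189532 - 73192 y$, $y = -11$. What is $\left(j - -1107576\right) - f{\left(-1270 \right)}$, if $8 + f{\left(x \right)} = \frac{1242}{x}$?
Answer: $\frac{1334915401}{635} \approx 2.1022 \cdot 10^{6}$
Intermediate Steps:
$j = 994644$ ($j = 189532 - -805112 = 189532 + 805112 = 994644$)
$f{\left(x \right)} = -8 + \frac{1242}{x}$
$\left(j - -1107576\right) - f{\left(-1270 \right)} = \left(994644 - -1107576\right) - \left(-8 + \frac{1242}{-1270}\right) = \left(994644 + 1107576\right) - \left(-8 + 1242 \left(- \frac{1}{1270}\right)\right) = 2102220 - \left(-8 - \frac{621}{635}\right) = 2102220 - - \frac{5701}{635} = 2102220 + \frac{5701}{635} = \frac{1334915401}{635}$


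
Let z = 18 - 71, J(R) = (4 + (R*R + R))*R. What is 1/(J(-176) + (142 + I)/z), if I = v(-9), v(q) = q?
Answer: -53/287339845 ≈ -1.8445e-7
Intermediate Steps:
I = -9
J(R) = R*(4 + R + R**2) (J(R) = (4 + (R**2 + R))*R = (4 + (R + R**2))*R = (4 + R + R**2)*R = R*(4 + R + R**2))
z = -53
1/(J(-176) + (142 + I)/z) = 1/(-176*(4 - 176 + (-176)**2) + (142 - 9)/(-53)) = 1/(-176*(4 - 176 + 30976) - 1/53*133) = 1/(-176*30804 - 133/53) = 1/(-5421504 - 133/53) = 1/(-287339845/53) = -53/287339845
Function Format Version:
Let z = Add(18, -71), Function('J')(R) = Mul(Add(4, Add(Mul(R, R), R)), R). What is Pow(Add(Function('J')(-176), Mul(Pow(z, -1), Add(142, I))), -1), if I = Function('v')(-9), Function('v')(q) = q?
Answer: Rational(-53, 287339845) ≈ -1.8445e-7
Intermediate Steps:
I = -9
Function('J')(R) = Mul(R, Add(4, R, Pow(R, 2))) (Function('J')(R) = Mul(Add(4, Add(Pow(R, 2), R)), R) = Mul(Add(4, Add(R, Pow(R, 2))), R) = Mul(Add(4, R, Pow(R, 2)), R) = Mul(R, Add(4, R, Pow(R, 2))))
z = -53
Pow(Add(Function('J')(-176), Mul(Pow(z, -1), Add(142, I))), -1) = Pow(Add(Mul(-176, Add(4, -176, Pow(-176, 2))), Mul(Pow(-53, -1), Add(142, -9))), -1) = Pow(Add(Mul(-176, Add(4, -176, 30976)), Mul(Rational(-1, 53), 133)), -1) = Pow(Add(Mul(-176, 30804), Rational(-133, 53)), -1) = Pow(Add(-5421504, Rational(-133, 53)), -1) = Pow(Rational(-287339845, 53), -1) = Rational(-53, 287339845)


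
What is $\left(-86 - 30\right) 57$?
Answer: $-6612$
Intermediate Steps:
$\left(-86 - 30\right) 57 = \left(-116\right) 57 = -6612$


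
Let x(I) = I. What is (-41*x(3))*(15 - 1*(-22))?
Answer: -4551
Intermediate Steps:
(-41*x(3))*(15 - 1*(-22)) = (-41*3)*(15 - 1*(-22)) = -123*(15 + 22) = -123*37 = -4551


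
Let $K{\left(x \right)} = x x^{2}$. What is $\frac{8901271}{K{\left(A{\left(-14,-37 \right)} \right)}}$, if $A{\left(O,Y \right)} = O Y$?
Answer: $\frac{8901271}{138991832} \approx 0.064042$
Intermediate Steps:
$K{\left(x \right)} = x^{3}$
$\frac{8901271}{K{\left(A{\left(-14,-37 \right)} \right)}} = \frac{8901271}{\left(\left(-14\right) \left(-37\right)\right)^{3}} = \frac{8901271}{518^{3}} = \frac{8901271}{138991832}$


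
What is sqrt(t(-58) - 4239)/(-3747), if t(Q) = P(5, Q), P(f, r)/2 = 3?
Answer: -I*sqrt(4233)/3747 ≈ -0.017364*I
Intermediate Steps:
P(f, r) = 6 (P(f, r) = 2*3 = 6)
t(Q) = 6
sqrt(t(-58) - 4239)/(-3747) = sqrt(6 - 4239)/(-3747) = sqrt(-4233)*(-1/3747) = (I*sqrt(4233))*(-1/3747) = -I*sqrt(4233)/3747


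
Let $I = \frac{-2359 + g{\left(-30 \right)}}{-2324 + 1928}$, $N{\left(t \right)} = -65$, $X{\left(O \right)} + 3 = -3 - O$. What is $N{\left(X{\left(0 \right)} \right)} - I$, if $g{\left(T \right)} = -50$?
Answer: $- \frac{853}{12} \approx -71.083$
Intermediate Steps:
$X{\left(O \right)} = -6 - O$ ($X{\left(O \right)} = -3 - \left(3 + O\right) = -6 - O$)
$I = \frac{73}{12}$ ($I = \frac{-2359 - 50}{-2324 + 1928} = - \frac{2409}{-396} = \left(-2409\right) \left(- \frac{1}{396}\right) = \frac{73}{12} \approx 6.0833$)
$N{\left(X{\left(0 \right)} \right)} - I = -65 - \frac{73}{12} = - \frac{853}{12}$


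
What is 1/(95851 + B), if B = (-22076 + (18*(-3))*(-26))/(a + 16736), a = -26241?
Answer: 9505/911084427 ≈ 1.0433e-5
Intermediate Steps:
B = 20672/9505 (B = (-22076 + (18*(-3))*(-26))/(-26241 + 16736) = (-22076 - 54*(-26))/(-9505) = (-22076 + 1404)*(-1/9505) = -20672*(-1/9505) = 20672/9505 ≈ 2.1749)
1/(95851 + B) = 1/(95851 + 20672/9505) = 1/(911084427/9505) = 9505/911084427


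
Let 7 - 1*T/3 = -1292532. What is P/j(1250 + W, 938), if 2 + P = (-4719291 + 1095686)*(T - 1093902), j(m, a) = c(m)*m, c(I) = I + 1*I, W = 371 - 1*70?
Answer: -10087083592577/4811202 ≈ -2.0966e+6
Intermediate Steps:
T = 3877617 (T = 21 - 3*(-1292532) = 21 + 3877596 = 3877617)
W = 301 (W = 371 - 70 = 301)
c(I) = 2*I (c(I) = I + I = 2*I)
j(m, a) = 2*m² (j(m, a) = (2*m)*m = 2*m²)
P = -10087083592577 (P = -2 + (-4719291 + 1095686)*(3877617 - 1093902) = -2 - 3623605*2783715 = -2 - 10087083592575 = -10087083592577)
P/j(1250 + W, 938) = -10087083592577*1/(2*(1250 + 301)²) = -10087083592577/(2*1551²) = -10087083592577/(2*2405601) = -10087083592577/4811202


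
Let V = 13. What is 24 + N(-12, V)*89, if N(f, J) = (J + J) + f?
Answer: 1270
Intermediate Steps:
N(f, J) = f + 2*J (N(f, J) = 2*J + f = f + 2*J)
24 + N(-12, V)*89 = 24 + (-12 + 2*13)*89 = 24 + (-12 + 26)*89 = 24 + 14*89 = 24 + 1246 = 1270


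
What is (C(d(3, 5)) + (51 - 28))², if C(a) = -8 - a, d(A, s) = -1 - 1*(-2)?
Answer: 196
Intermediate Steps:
d(A, s) = 1 (d(A, s) = -1 + 2 = 1)
(C(d(3, 5)) + (51 - 28))² = ((-8 - 1*1) + (51 - 28))² = ((-8 - 1) + 23)² = (-9 + 23)² = 14² = 196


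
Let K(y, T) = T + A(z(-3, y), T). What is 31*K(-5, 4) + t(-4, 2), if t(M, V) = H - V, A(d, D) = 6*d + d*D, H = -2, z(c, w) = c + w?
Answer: -2360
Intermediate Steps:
A(d, D) = 6*d + D*d
t(M, V) = -2 - V
K(y, T) = T + (-3 + y)*(6 + T)
31*K(-5, 4) + t(-4, 2) = 31*(4 + (-3 - 5)*(6 + 4)) + (-2 - 1*2) = 31*(4 - 8*10) + (-2 - 2) = 31*(4 - 80) - 4 = 31*(-76) - 4 = -2356 - 4 = -2360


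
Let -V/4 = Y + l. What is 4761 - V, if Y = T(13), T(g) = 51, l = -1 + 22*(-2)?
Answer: 4785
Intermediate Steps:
l = -45 (l = -1 - 44 = -45)
Y = 51
V = -24 (V = -4*(51 - 45) = -4*6 = -24)
4761 - V = 4761 - 1*(-24) = 4761 + 24 = 4785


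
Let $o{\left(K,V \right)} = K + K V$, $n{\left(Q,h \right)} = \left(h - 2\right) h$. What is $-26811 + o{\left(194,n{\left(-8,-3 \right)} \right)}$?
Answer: $-23707$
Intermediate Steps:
$n{\left(Q,h \right)} = h \left(-2 + h\right)$ ($n{\left(Q,h \right)} = \left(-2 + h\right) h = h \left(-2 + h\right)$)
$-26811 + o{\left(194,n{\left(-8,-3 \right)} \right)} = -26811 + 194 \left(1 - 3 \left(-2 - 3\right)\right) = -26811 + 194 \left(1 - -15\right) = -26811 + 194 \left(1 + 15\right) = -26811 + 194 \cdot 16 = -26811 + 3104 = -23707$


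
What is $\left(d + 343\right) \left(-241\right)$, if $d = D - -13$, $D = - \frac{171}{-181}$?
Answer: $- \frac{15570287}{181} \approx -86024.0$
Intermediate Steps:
$D = \frac{171}{181}$ ($D = \left(-171\right) \left(- \frac{1}{181}\right) = \frac{171}{181} \approx 0.94475$)
$d = \frac{2524}{181}$ ($d = \frac{171}{181} - -13 = \frac{171}{181} + 13 = \frac{2524}{181} \approx 13.945$)
$\left(d + 343\right) \left(-241\right) = \left(\frac{2524}{181} + 343\right) \left(-241\right) = \frac{64607}{181} \left(-241\right) = - \frac{15570287}{181}$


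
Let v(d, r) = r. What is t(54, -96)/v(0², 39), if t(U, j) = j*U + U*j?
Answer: -3456/13 ≈ -265.85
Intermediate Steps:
t(U, j) = 2*U*j (t(U, j) = U*j + U*j = 2*U*j)
t(54, -96)/v(0², 39) = (2*54*(-96))/39 = -10368*1/39 = -3456/13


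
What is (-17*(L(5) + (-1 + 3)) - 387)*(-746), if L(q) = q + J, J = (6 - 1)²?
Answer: 694526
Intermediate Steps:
J = 25 (J = 5² = 25)
L(q) = 25 + q (L(q) = q + 25 = 25 + q)
(-17*(L(5) + (-1 + 3)) - 387)*(-746) = (-17*((25 + 5) + (-1 + 3)) - 387)*(-746) = (-17*(30 + 2) - 387)*(-746) = (-17*32 - 387)*(-746) = (-544 - 387)*(-746) = -931*(-746) = 694526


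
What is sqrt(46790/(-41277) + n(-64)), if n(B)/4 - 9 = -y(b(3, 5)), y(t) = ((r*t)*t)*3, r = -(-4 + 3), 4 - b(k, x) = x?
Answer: sqrt(38959626666)/41277 ≈ 4.7819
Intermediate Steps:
b(k, x) = 4 - x
r = 1 (r = -1*(-1) = 1)
y(t) = 3*t**2 (y(t) = ((1*t)*t)*3 = (t*t)*3 = t**2*3 = 3*t**2)
n(B) = 24 (n(B) = 36 + 4*(-3*(4 - 1*5)**2) = 36 + 4*(-3*(4 - 5)**2) = 36 + 4*(-3*(-1)**2) = 36 + 4*(-3) = 36 - 12 = 24)
sqrt(46790/(-41277) + n(-64)) = sqrt(46790/(-41277) + 24) = sqrt(46790*(-1/41277) + 24) = sqrt(-46790/41277 + 24) = sqrt(943858/41277) = sqrt(38959626666)/41277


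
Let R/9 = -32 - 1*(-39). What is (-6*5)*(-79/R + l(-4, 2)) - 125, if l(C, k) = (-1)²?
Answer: -2465/21 ≈ -117.38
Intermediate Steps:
l(C, k) = 1
R = 63 (R = 9*(-32 - 1*(-39)) = 9*(-32 + 39) = 9*7 = 63)
(-6*5)*(-79/R + l(-4, 2)) - 125 = (-6*5)*(-79/63 + 1) - 125 = -30*(-79*1/63 + 1) - 125 = -30*(-79/63 + 1) - 125 = -30*(-16/63) - 125 = 160/21 - 125 = -2465/21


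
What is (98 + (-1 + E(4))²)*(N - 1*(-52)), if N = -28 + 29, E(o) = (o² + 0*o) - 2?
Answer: 14151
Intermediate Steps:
E(o) = -2 + o² (E(o) = (o² + 0) - 2 = o² - 2 = -2 + o²)
N = 1
(98 + (-1 + E(4))²)*(N - 1*(-52)) = (98 + (-1 + (-2 + 4²))²)*(1 - 1*(-52)) = (98 + (-1 + (-2 + 16))²)*(1 + 52) = (98 + (-1 + 14)²)*53 = (98 + 13²)*53 = (98 + 169)*53 = 267*53 = 14151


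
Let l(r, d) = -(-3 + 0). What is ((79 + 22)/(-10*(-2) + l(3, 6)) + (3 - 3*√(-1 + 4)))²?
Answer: 43183/529 - 1020*√3/23 ≈ 4.8187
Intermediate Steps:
l(r, d) = 3 (l(r, d) = -1*(-3) = 3)
((79 + 22)/(-10*(-2) + l(3, 6)) + (3 - 3*√(-1 + 4)))² = ((79 + 22)/(-10*(-2) + 3) + (3 - 3*√(-1 + 4)))² = (101/(20 + 3) + (3 - 3*√3))² = (101/23 + (3 - 3*√3))² = (170/23 - 3*√3)²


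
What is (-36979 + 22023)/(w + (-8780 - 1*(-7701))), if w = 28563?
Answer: -3739/6871 ≈ -0.54417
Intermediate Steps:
(-36979 + 22023)/(w + (-8780 - 1*(-7701))) = (-36979 + 22023)/(28563 + (-8780 - 1*(-7701))) = -14956/(28563 + (-8780 + 7701)) = -14956/(28563 - 1079) = -14956/27484 = -14956*1/27484 = -3739/6871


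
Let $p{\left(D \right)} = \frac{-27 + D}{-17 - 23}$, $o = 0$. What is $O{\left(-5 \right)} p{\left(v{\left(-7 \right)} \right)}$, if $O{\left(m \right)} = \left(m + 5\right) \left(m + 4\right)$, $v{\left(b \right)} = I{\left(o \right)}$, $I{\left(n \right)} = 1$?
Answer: $0$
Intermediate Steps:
$v{\left(b \right)} = 1$
$p{\left(D \right)} = \frac{27}{40} - \frac{D}{40}$ ($p{\left(D \right)} = \frac{-27 + D}{-40} = \left(-27 + D\right) \left(- \frac{1}{40}\right) = \frac{27}{40} - \frac{D}{40}$)
$O{\left(m \right)} = \left(4 + m\right) \left(5 + m\right)$ ($O{\left(m \right)} = \left(5 + m\right) \left(4 + m\right) = \left(4 + m\right) \left(5 + m\right)$)
$O{\left(-5 \right)} p{\left(v{\left(-7 \right)} \right)} = \left(20 + \left(-5\right)^{2} + 9 \left(-5\right)\right) \left(\frac{27}{40} - \frac{1}{40}\right) = \left(20 + 25 - 45\right) \left(\frac{27}{40} - \frac{1}{40}\right) = 0 \cdot \frac{13}{20} = 0$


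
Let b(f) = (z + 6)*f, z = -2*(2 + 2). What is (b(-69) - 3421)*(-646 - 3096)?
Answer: 12284986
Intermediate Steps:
z = -8 (z = -2*4 = -8)
b(f) = -2*f (b(f) = (-8 + 6)*f = -2*f)
(b(-69) - 3421)*(-646 - 3096) = (-2*(-69) - 3421)*(-646 - 3096) = (138 - 3421)*(-3742) = -3283*(-3742) = 12284986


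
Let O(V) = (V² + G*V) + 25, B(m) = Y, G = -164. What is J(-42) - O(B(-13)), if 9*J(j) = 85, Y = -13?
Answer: -20849/9 ≈ -2316.6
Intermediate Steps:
J(j) = 85/9 (J(j) = (⅑)*85 = 85/9)
B(m) = -13
O(V) = 25 + V² - 164*V (O(V) = (V² - 164*V) + 25 = 25 + V² - 164*V)
J(-42) - O(B(-13)) = 85/9 - (25 + (-13)² - 164*(-13)) = 85/9 - (25 + 169 + 2132) = 85/9 - 1*2326 = 85/9 - 2326 = -20849/9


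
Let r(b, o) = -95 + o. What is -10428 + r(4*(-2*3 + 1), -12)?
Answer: -10535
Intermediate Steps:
-10428 + r(4*(-2*3 + 1), -12) = -10428 + (-95 - 12) = -10428 - 107 = -10535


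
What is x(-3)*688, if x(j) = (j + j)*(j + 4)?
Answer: -4128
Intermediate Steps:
x(j) = 2*j*(4 + j) (x(j) = (2*j)*(4 + j) = 2*j*(4 + j))
x(-3)*688 = (2*(-3)*(4 - 3))*688 = (2*(-3)*1)*688 = -6*688 = -4128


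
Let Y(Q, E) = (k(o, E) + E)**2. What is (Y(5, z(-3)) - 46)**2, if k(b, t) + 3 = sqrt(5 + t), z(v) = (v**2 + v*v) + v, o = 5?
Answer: 25444 + 11328*sqrt(5) ≈ 50774.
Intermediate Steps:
z(v) = v + 2*v**2 (z(v) = (v**2 + v**2) + v = 2*v**2 + v = v + 2*v**2)
k(b, t) = -3 + sqrt(5 + t)
Y(Q, E) = (-3 + E + sqrt(5 + E))**2 (Y(Q, E) = ((-3 + sqrt(5 + E)) + E)**2 = (-3 + E + sqrt(5 + E))**2)
(Y(5, z(-3)) - 46)**2 = ((-3 - 3*(1 + 2*(-3)) + sqrt(5 - 3*(1 + 2*(-3))))**2 - 46)**2 = ((-3 - 3*(1 - 6) + sqrt(5 - 3*(1 - 6)))**2 - 46)**2 = ((-3 - 3*(-5) + sqrt(5 - 3*(-5)))**2 - 46)**2 = ((-3 + 15 + sqrt(5 + 15))**2 - 46)**2 = ((-3 + 15 + sqrt(20))**2 - 46)**2 = ((-3 + 15 + 2*sqrt(5))**2 - 46)**2 = ((12 + 2*sqrt(5))**2 - 46)**2 = (-46 + (12 + 2*sqrt(5))**2)**2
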